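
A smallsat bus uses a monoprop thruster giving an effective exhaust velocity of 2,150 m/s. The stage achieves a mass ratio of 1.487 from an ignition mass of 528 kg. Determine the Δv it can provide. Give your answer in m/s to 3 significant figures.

Using Δv = v_e ln(m₀/m_f): Δv = v_e · ln(1.487) = 2150.0 × 0.3968 ≈ 853.0 m/s.

Δv ≈ 853 m/s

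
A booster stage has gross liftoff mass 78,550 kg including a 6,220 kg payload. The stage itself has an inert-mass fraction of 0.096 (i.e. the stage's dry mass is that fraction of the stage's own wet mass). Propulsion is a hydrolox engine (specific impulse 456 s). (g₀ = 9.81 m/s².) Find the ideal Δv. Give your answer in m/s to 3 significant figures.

Stage wet mass = m₀ − payload = 78,550 − 6,220 = 72,330 kg.
Stage dry mass = ε × stage wet mass = 0.096 × 72,330 = 6,943.68 kg.
Burnout mass m_f = stage dry + payload = 6,943.68 + 6,220 = 13,163.68 kg.
v_e = Isp · g₀ = 456 × 9.81 = 4473.4 m/s.
By the Tsiolkovsky rocket equation, Δv = v_e · ln(78,550/13,163.68) = 4473.4 × ln(5.967) = 4473.4 × 1.7863 ≈ 7991 m/s.

Δv ≈ 7990 m/s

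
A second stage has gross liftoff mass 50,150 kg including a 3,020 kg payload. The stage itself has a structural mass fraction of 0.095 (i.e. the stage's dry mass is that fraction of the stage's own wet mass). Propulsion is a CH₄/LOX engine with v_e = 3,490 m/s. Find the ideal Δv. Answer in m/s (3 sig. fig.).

Δv ≈ 6630 m/s

Stage wet mass = m₀ − payload = 50,150 − 3,020 = 47,130 kg.
Stage dry mass = ε × stage wet mass = 0.095 × 47,130 = 4,477.35 kg.
Burnout mass m_f = stage dry + payload = 4,477.35 + 3,020 = 7,497.35 kg.
Δv = v_e · ln(50,150/7,497.35) = 3490.0 × ln(6.689) = 3490.0 × 1.9005 ≈ 6633 m/s.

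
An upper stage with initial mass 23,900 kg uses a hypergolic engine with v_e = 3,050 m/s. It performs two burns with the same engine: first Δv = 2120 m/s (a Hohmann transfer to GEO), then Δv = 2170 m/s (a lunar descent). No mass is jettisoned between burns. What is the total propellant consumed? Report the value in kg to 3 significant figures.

total propellant consumed ≈ 18000 kg

After the first burn: m = 23900 × exp(−2120/3050.0) = 23900 × 0.49903 = 11,926.8 kg.
After the second burn: m = 11,926.8 × exp(−2170/3050.0) = 11,926.8 × 0.49092 = 5,855.1 kg.
Total propellant = m₀ − m_final = 23900 − 5,855.1 = 18,044.9 kg.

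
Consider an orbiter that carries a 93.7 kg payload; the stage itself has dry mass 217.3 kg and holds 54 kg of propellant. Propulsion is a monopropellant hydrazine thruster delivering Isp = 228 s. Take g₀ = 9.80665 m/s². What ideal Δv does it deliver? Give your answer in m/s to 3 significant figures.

Δv ≈ 358 m/s

v_e = Isp · g₀ = 228 × 9.80665 = 2235.9 m/s.
m₀ = payload + dry + propellant = 93.7 + 217.3 + 54 = 365 kg.
m_f = payload + dry = 93.7 + 217.3 = 311 kg.
Δv = v_e · ln(m₀/m_f) = 2235.9 × ln(1.174) = 2235.9 × 0.1601 ≈ 358.0 m/s.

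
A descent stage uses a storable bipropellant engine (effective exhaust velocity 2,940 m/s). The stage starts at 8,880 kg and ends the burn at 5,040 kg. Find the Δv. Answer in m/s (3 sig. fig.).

Δv ≈ 1670 m/s

Δv = v_e · ln(m₀/m_f) = 2940.0 × ln(1.762) = 2940.0 × 0.5664 ≈ 1665.2 m/s.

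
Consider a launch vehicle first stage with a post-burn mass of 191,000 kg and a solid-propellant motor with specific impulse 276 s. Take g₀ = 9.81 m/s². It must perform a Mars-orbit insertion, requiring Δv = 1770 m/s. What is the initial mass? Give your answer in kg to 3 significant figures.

v_e = Isp · g₀ = 276 × 9.81 = 2707.6 m/s.
m₀/m_f = exp(Δv / v_e) = exp(1770 / 2707.6) = exp(0.6537) = 1.9227.
m₀ = m_f × 1.9227 = 191,000 × 1.9227 = 367,236 kg.

initial mass ≈ 367000 kg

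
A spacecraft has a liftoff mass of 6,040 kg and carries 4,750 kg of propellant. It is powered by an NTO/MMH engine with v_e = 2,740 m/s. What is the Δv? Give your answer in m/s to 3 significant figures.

Δv ≈ 4230 m/s

m_f = m₀ − m_prop = 6,040 − 4,750 = 1,290 kg.
Rocket equation: Δv = v_e · ln(m₀/m_f) = 2740.0 × ln(4.682) = 2740.0 × 1.5438 ≈ 4229.9 m/s.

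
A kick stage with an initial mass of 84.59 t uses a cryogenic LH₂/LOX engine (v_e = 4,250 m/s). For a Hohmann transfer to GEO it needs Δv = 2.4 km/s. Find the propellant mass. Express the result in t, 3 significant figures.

Using Δv = v_e ln(m₀/m_f): m₀/m_f = exp(Δv / v_e) = exp(2400 / 4250.0) = exp(0.5647) = 1.7589.
m_f = 84.59 / 1.7589 = 48.0926 t, so propellant = m₀ − m_f = 84.59 − 48.0926 = 36.4974 t.

propellant mass ≈ 36.5 t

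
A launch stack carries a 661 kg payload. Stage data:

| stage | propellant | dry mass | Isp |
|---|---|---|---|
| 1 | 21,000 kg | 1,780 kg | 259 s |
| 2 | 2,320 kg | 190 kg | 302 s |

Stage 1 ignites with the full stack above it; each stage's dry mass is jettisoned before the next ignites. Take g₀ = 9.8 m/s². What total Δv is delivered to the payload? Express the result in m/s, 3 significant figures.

Ignition mass of stage 1 = 21,000+1,780 + 2,320+190 + 661 = 25,951 kg.
Stage 1: m₀ = 25,951 kg, m_f = 25,951 − 21,000 = 4,951 kg; Δv = 259×9.8×ln(5.242) = 2538.2×1.6566 ≈ 4205 m/s.
Stage 2: m₀ = 3,171 kg, m_f = 3,171 − 2,320 = 851 kg; Δv = 302×9.8×ln(3.726) = 2959.6×1.3154 ≈ 3893 m/s.
Total Δv = 4205 + 3893 = 8098 m/s.

Δv ≈ 8100 m/s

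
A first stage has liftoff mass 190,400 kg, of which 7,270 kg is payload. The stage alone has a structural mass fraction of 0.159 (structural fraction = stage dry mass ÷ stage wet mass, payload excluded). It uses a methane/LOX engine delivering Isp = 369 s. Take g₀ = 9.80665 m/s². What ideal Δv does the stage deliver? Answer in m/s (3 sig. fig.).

Δv ≈ 5990 m/s

Stage wet mass = m₀ − payload = 190,400 − 7,270 = 183,130 kg.
Stage dry mass = ε × stage wet mass = 0.159 × 183,130 = 29,117.7 kg.
Burnout mass m_f = stage dry + payload = 29,117.7 + 7,270 = 36,387.7 kg.
v_e = Isp · g₀ = 369 × 9.80665 = 3618.7 m/s.
By the Tsiolkovsky rocket equation, Δv = v_e · ln(190,400/36,387.7) = 3618.7 × ln(5.233) = 3618.7 × 1.6549 ≈ 5988 m/s.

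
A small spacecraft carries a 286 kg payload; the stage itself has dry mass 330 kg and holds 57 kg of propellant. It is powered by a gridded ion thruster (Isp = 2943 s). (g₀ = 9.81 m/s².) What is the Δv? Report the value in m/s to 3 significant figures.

Δv ≈ 2560 m/s

v_e = Isp · g₀ = 2943 × 9.81 = 28870.8 m/s.
m₀ = payload + dry + propellant = 286 + 330 + 57 = 673 kg.
m_f = payload + dry = 286 + 330 = 616 kg.
Δv = v_e · ln(m₀/m_f) = 28870.8 × ln(1.093) = 28870.8 × 0.0885 ≈ 2555.0 m/s.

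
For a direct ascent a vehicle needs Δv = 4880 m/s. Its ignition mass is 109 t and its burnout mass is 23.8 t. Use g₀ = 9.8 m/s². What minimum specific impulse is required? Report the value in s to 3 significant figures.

Isp ≈ 327 s

ln(m₀/m_f) = ln(109000/23800) = ln(4.58) = 1.5217.
v_e = Δv / ln(m₀/m_f) = 4880 / 1.5217 = 3207.0 m/s.
Isp = v_e / g₀ = 3207.0 / 9.8 = 327.2 s.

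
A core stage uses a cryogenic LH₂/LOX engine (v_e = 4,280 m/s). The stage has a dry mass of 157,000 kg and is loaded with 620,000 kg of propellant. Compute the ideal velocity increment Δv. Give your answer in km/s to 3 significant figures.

Δv ≈ 6.84 km/s

m₀ = m_dry + m_prop = 157,000 + 620,000 = 777,000 kg.
Using Δv = v_e ln(m₀/m_f): Δv = v_e · ln(m₀/m_f) = 4280.0 × ln(4.949) = 4280.0 × 1.5992 ≈ 6844.6 m/s.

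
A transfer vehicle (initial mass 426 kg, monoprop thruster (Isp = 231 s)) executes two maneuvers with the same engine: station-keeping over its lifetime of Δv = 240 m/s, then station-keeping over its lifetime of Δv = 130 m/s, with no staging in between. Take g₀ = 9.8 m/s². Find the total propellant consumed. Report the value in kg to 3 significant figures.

v_e = Isp · g₀ = 231 × 9.8 = 2263.8 m/s.
After the first burn: m = 426 × exp(−240/2263.8) = 426 × 0.89941 = 383.149 kg.
After the second burn: m = 383.149 × exp(−130/2263.8) = 383.149 × 0.94419 = 361.765 kg.
Total propellant = m₀ − m_final = 426 − 361.765 = 64.235 kg.

total propellant consumed ≈ 64.2 kg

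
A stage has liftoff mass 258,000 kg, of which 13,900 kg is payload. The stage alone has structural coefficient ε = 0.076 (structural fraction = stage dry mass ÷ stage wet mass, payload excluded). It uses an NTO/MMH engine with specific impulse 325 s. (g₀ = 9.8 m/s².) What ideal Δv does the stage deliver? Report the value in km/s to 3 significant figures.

Δv ≈ 6.60 km/s

Stage wet mass = m₀ − payload = 258,000 − 13,900 = 244,100 kg.
Stage dry mass = ε × stage wet mass = 0.076 × 244,100 = 18,551.6 kg.
Burnout mass m_f = stage dry + payload = 18,551.6 + 13,900 = 32,451.6 kg.
v_e = Isp · g₀ = 325 × 9.8 = 3185.0 m/s.
Using Δv = v_e ln(m₀/m_f): Δv = v_e · ln(258,000/32,451.6) = 3185.0 × ln(7.95) = 3185.0 × 2.0732 ≈ 6603 m/s.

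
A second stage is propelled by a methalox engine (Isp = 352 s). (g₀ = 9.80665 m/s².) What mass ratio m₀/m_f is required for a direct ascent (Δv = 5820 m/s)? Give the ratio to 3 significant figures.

v_e = Isp · g₀ = 352 × 9.80665 = 3451.9 m/s.
Using Δv = v_e ln(m₀/m_f): m₀/m_f = exp(Δv / v_e) = exp(5820 / 3451.9) = exp(1.6860) = 5.3979.

mass ratio ≈ 5.40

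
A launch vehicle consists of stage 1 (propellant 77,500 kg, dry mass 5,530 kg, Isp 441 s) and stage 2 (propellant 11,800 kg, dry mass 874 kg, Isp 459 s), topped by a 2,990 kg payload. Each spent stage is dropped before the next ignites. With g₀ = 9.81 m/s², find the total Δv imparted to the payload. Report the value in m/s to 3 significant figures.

Δv ≈ 13000 m/s

Ignition mass of stage 1 = 77,500+5,530 + 11,800+874 + 2,990 = 98,694 kg.
Stage 1: m₀ = 98,694 kg, m_f = 98,694 − 77,500 = 21,194 kg; Δv = 441×9.81×ln(4.657) = 4326.2×1.5383 ≈ 6655 m/s.
Stage 2: m₀ = 15,664 kg, m_f = 15,664 − 11,800 = 3,864 kg; Δv = 459×9.81×ln(4.054) = 4502.8×1.3997 ≈ 6302 m/s.
Total Δv = 6655 + 6302 = 12957 m/s.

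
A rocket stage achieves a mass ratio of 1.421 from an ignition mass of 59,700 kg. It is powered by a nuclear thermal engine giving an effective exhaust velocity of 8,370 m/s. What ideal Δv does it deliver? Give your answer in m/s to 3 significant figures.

Δv = v_e · ln(1.421) = 8370.0 × 0.3514 ≈ 2940.9 m/s.

Δv ≈ 2940 m/s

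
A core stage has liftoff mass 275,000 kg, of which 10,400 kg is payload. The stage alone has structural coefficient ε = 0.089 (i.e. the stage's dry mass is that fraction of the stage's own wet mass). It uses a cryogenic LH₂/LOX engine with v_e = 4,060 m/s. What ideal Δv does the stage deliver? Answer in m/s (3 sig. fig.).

Δv ≈ 8490 m/s

Stage wet mass = m₀ − payload = 275,000 − 10,400 = 264,600 kg.
Stage dry mass = ε × stage wet mass = 0.089 × 264,600 = 23,549.4 kg.
Burnout mass m_f = stage dry + payload = 23,549.4 + 10,400 = 33,949.4 kg.
Δv = v_e · ln(275,000/33,949.4) = 4060.0 × ln(8.1) = 4060.0 × 2.0919 ≈ 8493 m/s.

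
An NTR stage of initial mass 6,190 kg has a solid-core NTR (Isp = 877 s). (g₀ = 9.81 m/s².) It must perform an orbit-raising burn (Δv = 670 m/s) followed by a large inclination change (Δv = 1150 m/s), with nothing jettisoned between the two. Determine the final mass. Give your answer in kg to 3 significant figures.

final mass ≈ 5010 kg

v_e = Isp · g₀ = 877 × 9.81 = 8603.4 m/s.
After the first burn: m = 6190 × exp(−670/8603.4) = 6190 × 0.92508 = 5,726.25 kg.
After the second burn: m = 5,726.25 × exp(−1150/8603.4) = 5,726.25 × 0.87488 = 5,009.78 kg.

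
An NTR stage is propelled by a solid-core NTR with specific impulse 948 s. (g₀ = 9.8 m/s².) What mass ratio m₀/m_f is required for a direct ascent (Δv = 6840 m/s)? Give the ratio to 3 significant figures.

v_e = Isp · g₀ = 948 × 9.8 = 9290.4 m/s.
From the ideal rocket equation, m₀/m_f = exp(Δv / v_e) = exp(6840 / 9290.4) = exp(0.7362) = 2.0881.

mass ratio ≈ 2.09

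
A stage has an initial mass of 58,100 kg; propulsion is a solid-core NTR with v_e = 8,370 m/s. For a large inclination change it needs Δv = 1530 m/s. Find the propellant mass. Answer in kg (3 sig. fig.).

propellant mass ≈ 9710 kg

Using Δv = v_e ln(m₀/m_f): m₀/m_f = exp(Δv / v_e) = exp(1530 / 8370.0) = exp(0.1828) = 1.2006.
m_f = 58,100 / 1.2006 = 48,392.5 kg, so propellant = m₀ − m_f = 58,100 − 48,392.5 = 9,707.5 kg.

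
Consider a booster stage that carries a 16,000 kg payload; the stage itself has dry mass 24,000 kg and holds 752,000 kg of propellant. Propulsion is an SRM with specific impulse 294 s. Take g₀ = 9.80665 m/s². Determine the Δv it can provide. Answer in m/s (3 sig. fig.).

Δv ≈ 8610 m/s

v_e = Isp · g₀ = 294 × 9.80665 = 2883.2 m/s.
m₀ = payload + dry + propellant = 16,000 + 24,000 + 752,000 = 792,000 kg.
m_f = payload + dry = 16,000 + 24,000 = 40,000 kg.
From the ideal rocket equation, Δv = v_e · ln(m₀/m_f) = 2883.2 × ln(19.8) = 2883.2 × 2.9857 ≈ 8608.2 m/s.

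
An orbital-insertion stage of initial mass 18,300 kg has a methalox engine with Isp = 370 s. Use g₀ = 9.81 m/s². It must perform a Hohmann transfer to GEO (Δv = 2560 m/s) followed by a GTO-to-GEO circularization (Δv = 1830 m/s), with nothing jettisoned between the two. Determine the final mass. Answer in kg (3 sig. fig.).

final mass ≈ 5460 kg

v_e = Isp · g₀ = 370 × 9.81 = 3629.7 m/s.
After the first burn: m = 18300 × exp(−2560/3629.7) = 18300 × 0.49396 = 9,039.47 kg.
After the second burn: m = 9,039.47 × exp(−1830/3629.7) = 9,039.47 × 0.60400 = 5,459.84 kg.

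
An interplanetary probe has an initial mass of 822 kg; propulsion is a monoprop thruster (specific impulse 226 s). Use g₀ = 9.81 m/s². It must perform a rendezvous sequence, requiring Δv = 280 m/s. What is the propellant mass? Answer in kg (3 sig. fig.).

v_e = Isp · g₀ = 226 × 9.81 = 2217.1 m/s.
From the ideal rocket equation, m₀/m_f = exp(Δv / v_e) = exp(280 / 2217.1) = exp(0.1263) = 1.1346.
m_f = 822 / 1.1346 = 724.484 kg, so propellant = m₀ − m_f = 822 − 724.484 = 97.516 kg.

propellant mass ≈ 97.5 kg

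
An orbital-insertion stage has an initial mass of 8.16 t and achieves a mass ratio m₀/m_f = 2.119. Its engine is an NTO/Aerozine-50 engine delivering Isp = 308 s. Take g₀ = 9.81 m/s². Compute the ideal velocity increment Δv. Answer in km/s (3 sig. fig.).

v_e = Isp · g₀ = 308 × 9.81 = 3021.5 m/s.
Rocket equation: Δv = v_e · ln(2.119) = 3021.5 × 0.7509 ≈ 2269.0 m/s.

Δv ≈ 2.27 km/s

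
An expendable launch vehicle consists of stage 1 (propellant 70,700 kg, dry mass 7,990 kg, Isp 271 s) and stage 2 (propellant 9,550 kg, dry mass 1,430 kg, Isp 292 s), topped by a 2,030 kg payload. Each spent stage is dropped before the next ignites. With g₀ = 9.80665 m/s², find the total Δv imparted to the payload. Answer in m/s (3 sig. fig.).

Δv ≈ 7710 m/s

Ignition mass of stage 1 = 70,700+7,990 + 9,550+1,430 + 2,030 = 91,700 kg.
Stage 1: m₀ = 91,700 kg, m_f = 91,700 − 70,700 = 21,000 kg; Δv = 271×9.80665×ln(4.367) = 2657.6×1.4740 ≈ 3917 m/s.
Stage 2: m₀ = 13,010 kg, m_f = 13,010 − 9,550 = 3,460 kg; Δv = 292×9.80665×ln(3.76) = 2863.5×1.3244 ≈ 3793 m/s.
Total Δv = 3917 + 3793 = 7710 m/s.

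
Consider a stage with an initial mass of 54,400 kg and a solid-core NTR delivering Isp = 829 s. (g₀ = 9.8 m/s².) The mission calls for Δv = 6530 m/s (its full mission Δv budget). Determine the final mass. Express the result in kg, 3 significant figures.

v_e = Isp · g₀ = 829 × 9.8 = 8124.2 m/s.
m₀/m_f = exp(Δv / v_e) = exp(6530 / 8124.2) = exp(0.8038) = 2.2340.
m_f = m₀ / 2.2340 = 54,400 / 2.2340 = 24,350.9 kg.

final mass ≈ 24400 kg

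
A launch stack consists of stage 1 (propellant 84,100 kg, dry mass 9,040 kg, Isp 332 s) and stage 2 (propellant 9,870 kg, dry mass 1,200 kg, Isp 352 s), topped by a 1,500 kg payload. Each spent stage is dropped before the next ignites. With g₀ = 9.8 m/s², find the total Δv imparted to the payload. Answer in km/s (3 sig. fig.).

Ignition mass of stage 1 = 84,100+9,040 + 9,870+1,200 + 1,500 = 105,710 kg.
Stage 1: m₀ = 105,710 kg, m_f = 105,710 − 84,100 = 21,610 kg; Δv = 332×9.8×ln(4.892) = 3253.6×1.5875 ≈ 5165 m/s.
Stage 2: m₀ = 12,570 kg, m_f = 12,570 − 9,870 = 2,700 kg; Δv = 352×9.8×ln(4.656) = 3449.6×1.5381 ≈ 5306 m/s.
Total Δv = 5165 + 5306 = 10471 m/s.

Δv ≈ 10.5 km/s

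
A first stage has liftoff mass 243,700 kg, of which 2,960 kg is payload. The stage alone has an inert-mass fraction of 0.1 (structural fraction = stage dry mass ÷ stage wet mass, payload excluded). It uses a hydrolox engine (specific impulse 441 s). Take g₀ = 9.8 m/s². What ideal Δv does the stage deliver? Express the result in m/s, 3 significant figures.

Δv ≈ 9500 m/s

Stage wet mass = m₀ − payload = 243,700 − 2,960 = 240,740 kg.
Stage dry mass = ε × stage wet mass = 0.1 × 240,740 = 24,074 kg.
Burnout mass m_f = stage dry + payload = 24,074 + 2,960 = 27,034 kg.
v_e = Isp · g₀ = 441 × 9.8 = 4321.8 m/s.
From the ideal rocket equation, Δv = v_e · ln(243,700/27,034) = 4321.8 × ln(9.015) = 4321.8 × 2.1988 ≈ 9503 m/s.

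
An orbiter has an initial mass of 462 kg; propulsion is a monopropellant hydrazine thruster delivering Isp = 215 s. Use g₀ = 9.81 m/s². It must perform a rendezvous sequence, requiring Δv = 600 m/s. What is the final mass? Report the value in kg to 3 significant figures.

final mass ≈ 348 kg

v_e = Isp · g₀ = 215 × 9.81 = 2109.2 m/s.
m₀/m_f = exp(Δv / v_e) = exp(600 / 2109.2) = exp(0.2845) = 1.3291.
m_f = m₀ / 1.3291 = 462 / 1.3291 = 347.604 kg.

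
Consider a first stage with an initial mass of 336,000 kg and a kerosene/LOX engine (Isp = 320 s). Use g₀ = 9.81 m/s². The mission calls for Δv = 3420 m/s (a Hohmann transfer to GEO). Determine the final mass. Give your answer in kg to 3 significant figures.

final mass ≈ 113000 kg

v_e = Isp · g₀ = 320 × 9.81 = 3139.2 m/s.
m₀/m_f = exp(Δv / v_e) = exp(3420 / 3139.2) = exp(1.0894) = 2.9726.
m_f = m₀ / 2.9726 = 336,000 / 2.9726 = 113,032 kg.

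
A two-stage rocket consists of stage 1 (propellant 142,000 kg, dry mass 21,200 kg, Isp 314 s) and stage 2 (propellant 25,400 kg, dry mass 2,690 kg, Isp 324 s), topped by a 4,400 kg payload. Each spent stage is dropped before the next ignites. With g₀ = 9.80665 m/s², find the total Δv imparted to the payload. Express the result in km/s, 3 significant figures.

Ignition mass of stage 1 = 142,000+21,200 + 25,400+2,690 + 4,400 = 195,690 kg.
Stage 1: m₀ = 195,690 kg, m_f = 195,690 − 142,000 = 53,690 kg; Δv = 314×9.80665×ln(3.645) = 3079.3×1.2933 ≈ 3982 m/s.
Stage 2: m₀ = 32,490 kg, m_f = 32,490 − 25,400 = 7,090 kg; Δv = 324×9.80665×ln(4.583) = 3177.4×1.5222 ≈ 4837 m/s.
Total Δv = 3982 + 4837 = 8819 m/s.

Δv ≈ 8.82 km/s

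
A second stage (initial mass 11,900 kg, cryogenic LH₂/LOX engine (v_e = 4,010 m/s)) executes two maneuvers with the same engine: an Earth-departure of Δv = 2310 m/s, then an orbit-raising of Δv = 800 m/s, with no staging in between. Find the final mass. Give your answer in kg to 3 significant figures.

After the first burn: m = 11900 × exp(−2310/4010.0) = 11900 × 0.56211 = 6,689.11 kg.
After the second burn: m = 6,689.11 × exp(−800/4010.0) = 6,689.11 × 0.81914 = 5,479.32 kg.

final mass ≈ 5480 kg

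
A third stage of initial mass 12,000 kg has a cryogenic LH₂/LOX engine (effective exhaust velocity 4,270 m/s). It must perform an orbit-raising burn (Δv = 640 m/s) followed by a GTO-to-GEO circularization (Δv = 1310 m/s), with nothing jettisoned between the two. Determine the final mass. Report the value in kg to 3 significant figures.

final mass ≈ 7600 kg

After the first burn: m = 12000 × exp(−640/4270.0) = 12000 × 0.86081 = 10,329.7 kg.
After the second burn: m = 10,329.7 × exp(−1310/4270.0) = 10,329.7 × 0.73580 = 7,600.59 kg.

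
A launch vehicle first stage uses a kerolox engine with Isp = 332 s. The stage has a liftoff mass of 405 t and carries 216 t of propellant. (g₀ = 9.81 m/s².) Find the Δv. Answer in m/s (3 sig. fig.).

v_e = Isp · g₀ = 332 × 9.81 = 3256.9 m/s.
m_f = m₀ − m_prop = 405 − 216 = 189 t.
From the ideal rocket equation, Δv = v_e · ln(m₀/m_f) = 3256.9 × ln(2.143) = 3256.9 × 0.7621 ≈ 2482.2 m/s.

Δv ≈ 2480 m/s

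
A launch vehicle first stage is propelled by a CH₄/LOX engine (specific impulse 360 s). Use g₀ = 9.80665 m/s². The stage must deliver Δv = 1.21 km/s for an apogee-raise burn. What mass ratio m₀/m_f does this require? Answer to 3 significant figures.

mass ratio ≈ 1.41

v_e = Isp · g₀ = 360 × 9.80665 = 3530.4 m/s.
From the ideal rocket equation, m₀/m_f = exp(Δv / v_e) = exp(1210 / 3530.4) = exp(0.3427) = 1.4088.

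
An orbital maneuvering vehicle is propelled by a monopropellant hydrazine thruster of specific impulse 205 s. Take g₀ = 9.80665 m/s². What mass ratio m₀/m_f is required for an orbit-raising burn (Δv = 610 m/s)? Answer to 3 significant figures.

v_e = Isp · g₀ = 205 × 9.80665 = 2010.4 m/s.
By the Tsiolkovsky rocket equation, m₀/m_f = exp(Δv / v_e) = exp(610 / 2010.4) = exp(0.3034) = 1.3545.

mass ratio ≈ 1.35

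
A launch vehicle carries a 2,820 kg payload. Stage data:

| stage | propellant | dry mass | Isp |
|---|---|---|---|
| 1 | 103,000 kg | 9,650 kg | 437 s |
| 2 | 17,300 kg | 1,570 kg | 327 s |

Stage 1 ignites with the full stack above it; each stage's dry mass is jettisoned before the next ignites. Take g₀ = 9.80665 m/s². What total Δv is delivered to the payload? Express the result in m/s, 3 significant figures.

Δv ≈ 11400 m/s

Ignition mass of stage 1 = 103,000+9,650 + 17,300+1,570 + 2,820 = 134,340 kg.
Stage 1: m₀ = 134,340 kg, m_f = 134,340 − 103,000 = 31,340 kg; Δv = 437×9.80665×ln(4.287) = 4285.5×1.4555 ≈ 6237 m/s.
Stage 2: m₀ = 21,690 kg, m_f = 21,690 − 17,300 = 4,390 kg; Δv = 327×9.80665×ln(4.941) = 3206.8×1.5975 ≈ 5123 m/s.
Total Δv = 6237 + 5123 = 11360 m/s.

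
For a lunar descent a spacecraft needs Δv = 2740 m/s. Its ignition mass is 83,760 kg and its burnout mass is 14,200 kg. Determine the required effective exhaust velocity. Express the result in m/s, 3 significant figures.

ln(m₀/m_f) = ln(83760/14200) = ln(5.899) = 1.7747.
Using Δv = v_e ln(m₀/m_f): v_e = Δv / ln(m₀/m_f) = 2740 / 1.7747 = 1543.9 m/s.

v_e ≈ 1540 m/s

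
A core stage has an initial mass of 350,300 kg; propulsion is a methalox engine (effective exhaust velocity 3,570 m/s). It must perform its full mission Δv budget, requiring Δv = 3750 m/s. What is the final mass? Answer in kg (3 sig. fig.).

final mass ≈ 123000 kg

m₀/m_f = exp(Δv / v_e) = exp(3750 / 3570.0) = exp(1.0504) = 2.8589.
m_f = m₀ / 2.8589 = 350,300 / 2.8589 = 122,530 kg.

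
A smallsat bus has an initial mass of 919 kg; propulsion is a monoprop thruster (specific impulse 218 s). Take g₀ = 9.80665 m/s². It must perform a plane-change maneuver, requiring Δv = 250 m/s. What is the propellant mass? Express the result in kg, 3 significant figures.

propellant mass ≈ 101 kg

v_e = Isp · g₀ = 218 × 9.80665 = 2137.8 m/s.
m₀/m_f = exp(Δv / v_e) = exp(250 / 2137.8) = exp(0.1169) = 1.1241.
m_f = 919 / 1.1241 = 817.543 kg, so propellant = m₀ − m_f = 919 − 817.543 = 101.457 kg.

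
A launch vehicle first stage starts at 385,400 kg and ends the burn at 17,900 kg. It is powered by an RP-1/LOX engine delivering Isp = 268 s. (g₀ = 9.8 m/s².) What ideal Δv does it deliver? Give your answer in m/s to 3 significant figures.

v_e = Isp · g₀ = 268 × 9.8 = 2626.4 m/s.
By the Tsiolkovsky rocket equation, Δv = v_e · ln(m₀/m_f) = 2626.4 × ln(21.53) = 2626.4 × 3.0695 ≈ 8061.7 m/s.

Δv ≈ 8060 m/s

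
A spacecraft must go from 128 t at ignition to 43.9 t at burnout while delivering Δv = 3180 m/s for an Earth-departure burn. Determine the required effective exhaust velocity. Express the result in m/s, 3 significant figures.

ln(m₀/m_f) = ln(128000/43900) = ln(2.916) = 1.0701.
Using Δv = v_e ln(m₀/m_f): v_e = Δv / ln(m₀/m_f) = 3180 / 1.0701 = 2971.6 m/s.

v_e ≈ 2970 m/s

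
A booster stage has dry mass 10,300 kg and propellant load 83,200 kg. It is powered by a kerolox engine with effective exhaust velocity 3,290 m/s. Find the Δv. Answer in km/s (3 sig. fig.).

m₀ = m_dry + m_prop = 10,300 + 83,200 = 93,500 kg.
From the ideal rocket equation, Δv = v_e · ln(m₀/m_f) = 3290.0 × ln(9.078) = 3290.0 × 2.2058 ≈ 7257.1 m/s.

Δv ≈ 7.26 km/s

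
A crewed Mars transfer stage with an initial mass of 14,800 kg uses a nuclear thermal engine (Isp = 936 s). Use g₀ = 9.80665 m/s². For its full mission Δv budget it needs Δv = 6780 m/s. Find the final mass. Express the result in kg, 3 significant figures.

v_e = Isp · g₀ = 936 × 9.80665 = 9179.0 m/s.
m₀/m_f = exp(Δv / v_e) = exp(6780 / 9179.0) = exp(0.7386) = 2.0931.
m_f = m₀ / 2.0931 = 14,800 / 2.0931 = 7,070.85 kg.

final mass ≈ 7070 kg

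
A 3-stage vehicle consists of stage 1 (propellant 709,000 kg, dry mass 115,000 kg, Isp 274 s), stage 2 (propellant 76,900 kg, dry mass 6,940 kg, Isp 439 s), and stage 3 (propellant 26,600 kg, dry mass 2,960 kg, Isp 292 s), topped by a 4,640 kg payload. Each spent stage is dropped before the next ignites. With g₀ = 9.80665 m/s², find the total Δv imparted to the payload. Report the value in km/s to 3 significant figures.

Δv ≈ 12.6 km/s

Ignition mass of stage 1 = 709,000+115,000 + 76,900+6,940 + 26,600+2,960 + 4,640 = 942,040 kg.
Stage 1: m₀ = 942,040 kg, m_f = 942,040 − 709,000 = 233,040 kg; Δv = 274×9.80665×ln(4.042) = 2687.0×1.3968 ≈ 3753 m/s.
Stage 2: m₀ = 118,040 kg, m_f = 118,040 − 76,900 = 41,140 kg; Δv = 439×9.80665×ln(2.869) = 4305.1×1.0540 ≈ 4538 m/s.
Stage 3: m₀ = 34,200 kg, m_f = 34,200 − 26,600 = 7,600 kg; Δv = 292×9.80665×ln(4.5) = 2863.5×1.5041 ≈ 4307 m/s.
Total Δv = 3753 + 4538 + 4307 = 12598 m/s.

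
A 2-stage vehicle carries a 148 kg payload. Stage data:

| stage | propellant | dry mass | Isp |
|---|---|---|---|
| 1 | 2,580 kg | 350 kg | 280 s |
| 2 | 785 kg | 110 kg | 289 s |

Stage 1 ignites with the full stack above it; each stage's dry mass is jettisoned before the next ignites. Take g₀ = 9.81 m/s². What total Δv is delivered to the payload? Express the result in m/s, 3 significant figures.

Δv ≈ 6840 m/s

Ignition mass of stage 1 = 2,580+350 + 785+110 + 148 = 3,973 kg.
Stage 1: m₀ = 3,973 kg, m_f = 3,973 − 2,580 = 1,393 kg; Δv = 280×9.81×ln(2.852) = 2746.8×1.0481 ≈ 2879 m/s.
Stage 2: m₀ = 1,043 kg, m_f = 1,043 − 785 = 258 kg; Δv = 289×9.81×ln(4.043) = 2835.1×1.3969 ≈ 3960 m/s.
Total Δv = 2879 + 3960 = 6839 m/s.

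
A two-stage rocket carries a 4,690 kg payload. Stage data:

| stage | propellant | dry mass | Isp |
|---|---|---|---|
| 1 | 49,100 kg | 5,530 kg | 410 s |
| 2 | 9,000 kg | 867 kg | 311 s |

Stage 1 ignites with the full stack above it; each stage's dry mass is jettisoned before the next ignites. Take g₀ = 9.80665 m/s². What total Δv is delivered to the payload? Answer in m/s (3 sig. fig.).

Δv ≈ 7910 m/s

Ignition mass of stage 1 = 49,100+5,530 + 9,000+867 + 4,690 = 69,187 kg.
Stage 1: m₀ = 69,187 kg, m_f = 69,187 − 49,100 = 20,087 kg; Δv = 410×9.80665×ln(3.444) = 4020.7×1.2367 ≈ 4973 m/s.
Stage 2: m₀ = 14,557 kg, m_f = 14,557 − 9,000 = 5,557 kg; Δv = 311×9.80665×ln(2.62) = 3049.9×0.9630 ≈ 2937 m/s.
Total Δv = 4973 + 2937 = 7910 m/s.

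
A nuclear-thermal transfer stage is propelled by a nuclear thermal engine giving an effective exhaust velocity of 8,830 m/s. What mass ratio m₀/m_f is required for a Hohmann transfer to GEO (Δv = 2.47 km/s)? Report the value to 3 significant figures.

m₀/m_f = exp(Δv / v_e) = exp(2470 / 8830.0) = exp(0.2797) = 1.3228.

mass ratio ≈ 1.32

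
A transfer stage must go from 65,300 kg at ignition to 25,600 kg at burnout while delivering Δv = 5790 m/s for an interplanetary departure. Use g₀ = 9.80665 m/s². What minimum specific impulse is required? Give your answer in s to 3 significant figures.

Isp ≈ 631 s

ln(m₀/m_f) = ln(65300/25600) = ln(2.551) = 0.9364.
By the Tsiolkovsky rocket equation, v_e = Δv / ln(m₀/m_f) = 5790 / 0.9364 = 6183.3 m/s.
Isp = v_e / g₀ = 6183.3 / 9.80665 = 630.5 s.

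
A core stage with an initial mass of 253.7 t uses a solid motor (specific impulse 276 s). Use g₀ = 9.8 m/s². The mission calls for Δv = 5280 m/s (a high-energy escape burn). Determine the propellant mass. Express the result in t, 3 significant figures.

propellant mass ≈ 218 t

v_e = Isp · g₀ = 276 × 9.8 = 2704.8 m/s.
Rocket equation: m₀/m_f = exp(Δv / v_e) = exp(5280 / 2704.8) = exp(1.9521) = 7.0434.
m_f = 253.7 / 7.0434 = 36.0195 t, so propellant = m₀ − m_f = 253.7 − 36.0195 = 217.6805 t.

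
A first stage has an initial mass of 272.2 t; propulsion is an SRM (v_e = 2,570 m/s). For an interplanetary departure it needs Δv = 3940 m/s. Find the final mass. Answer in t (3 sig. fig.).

final mass ≈ 58.8 t

Rocket equation: m₀/m_f = exp(Δv / v_e) = exp(3940 / 2570.0) = exp(1.5331) = 4.6324.
m_f = m₀ / 4.6324 = 272.2 / 4.6324 = 58.76 t.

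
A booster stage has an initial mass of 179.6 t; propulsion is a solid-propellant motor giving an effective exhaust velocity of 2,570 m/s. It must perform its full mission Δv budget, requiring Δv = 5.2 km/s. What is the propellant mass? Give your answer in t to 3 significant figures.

m₀/m_f = exp(Δv / v_e) = exp(5200 / 2570.0) = exp(2.0233) = 7.5636.
m_f = 179.6 / 7.5636 = 23.7453 t, so propellant = m₀ − m_f = 179.6 − 23.7453 = 155.8547 t.

propellant mass ≈ 156 t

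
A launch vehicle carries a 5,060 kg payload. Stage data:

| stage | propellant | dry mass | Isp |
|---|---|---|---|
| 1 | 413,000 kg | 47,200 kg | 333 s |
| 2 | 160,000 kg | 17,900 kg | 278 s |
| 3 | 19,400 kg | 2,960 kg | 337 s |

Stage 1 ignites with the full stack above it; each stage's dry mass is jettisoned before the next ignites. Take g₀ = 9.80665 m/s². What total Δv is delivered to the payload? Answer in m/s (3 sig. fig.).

Δv ≈ 11300 m/s

Ignition mass of stage 1 = 413,000+47,200 + 160,000+17,900 + 19,400+2,960 + 5,060 = 665,520 kg.
Stage 1: m₀ = 665,520 kg, m_f = 665,520 − 413,000 = 252,520 kg; Δv = 333×9.80665×ln(2.636) = 3265.6×0.9691 ≈ 3165 m/s.
Stage 2: m₀ = 205,320 kg, m_f = 205,320 − 160,000 = 45,320 kg; Δv = 278×9.80665×ln(4.53) = 2726.2×1.5108 ≈ 4119 m/s.
Stage 3: m₀ = 27,420 kg, m_f = 27,420 − 19,400 = 8,020 kg; Δv = 337×9.80665×ln(3.419) = 3304.8×1.2293 ≈ 4063 m/s.
Total Δv = 3165 + 4119 + 4063 = 11347 m/s.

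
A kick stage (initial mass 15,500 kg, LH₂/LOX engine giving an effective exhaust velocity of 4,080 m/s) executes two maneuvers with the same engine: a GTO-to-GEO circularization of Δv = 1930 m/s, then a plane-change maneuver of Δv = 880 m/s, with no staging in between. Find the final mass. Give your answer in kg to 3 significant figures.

final mass ≈ 7780 kg

After the first burn: m = 15500 × exp(−1930/4080.0) = 15500 × 0.62311 = 9,658.21 kg.
After the second burn: m = 9,658.21 × exp(−880/4080.0) = 9,658.21 × 0.80599 = 7,784.42 kg.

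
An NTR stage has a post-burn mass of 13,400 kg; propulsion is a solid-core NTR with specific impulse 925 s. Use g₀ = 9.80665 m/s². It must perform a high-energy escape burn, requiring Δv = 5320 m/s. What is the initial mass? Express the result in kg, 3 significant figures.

initial mass ≈ 24100 kg

v_e = Isp · g₀ = 925 × 9.80665 = 9071.2 m/s.
m₀/m_f = exp(Δv / v_e) = exp(5320 / 9071.2) = exp(0.5865) = 1.7976.
m₀ = m_f × 1.7976 = 13,400 × 1.7976 = 24,087.8 kg.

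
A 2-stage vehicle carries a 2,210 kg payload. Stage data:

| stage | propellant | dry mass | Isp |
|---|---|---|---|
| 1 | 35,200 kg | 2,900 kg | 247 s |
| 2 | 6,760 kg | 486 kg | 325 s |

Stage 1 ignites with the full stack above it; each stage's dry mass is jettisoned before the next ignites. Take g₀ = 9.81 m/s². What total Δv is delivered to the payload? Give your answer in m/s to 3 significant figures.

Ignition mass of stage 1 = 35,200+2,900 + 6,760+486 + 2,210 = 47,556 kg.
Stage 1: m₀ = 47,556 kg, m_f = 47,556 − 35,200 = 12,356 kg; Δv = 247×9.81×ln(3.849) = 2423.1×1.3478 ≈ 3266 m/s.
Stage 2: m₀ = 9,456 kg, m_f = 9,456 − 6,760 = 2,696 kg; Δv = 325×9.81×ln(3.507) = 3188.2×1.2549 ≈ 4001 m/s.
Total Δv = 3266 + 4001 = 7267 m/s.

Δv ≈ 7270 m/s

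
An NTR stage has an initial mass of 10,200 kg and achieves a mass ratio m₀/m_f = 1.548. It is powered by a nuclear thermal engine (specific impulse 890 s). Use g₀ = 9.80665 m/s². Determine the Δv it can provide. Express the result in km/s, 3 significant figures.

Δv ≈ 3.81 km/s

v_e = Isp · g₀ = 890 × 9.80665 = 8727.9 m/s.
Δv = v_e · ln(1.548) = 8727.9 × 0.4370 ≈ 3813.8 m/s.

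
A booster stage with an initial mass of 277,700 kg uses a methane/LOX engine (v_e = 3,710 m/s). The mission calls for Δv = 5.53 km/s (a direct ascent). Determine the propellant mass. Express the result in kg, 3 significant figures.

Using Δv = v_e ln(m₀/m_f): m₀/m_f = exp(Δv / v_e) = exp(5530 / 3710.0) = exp(1.4906) = 4.4396.
m_f = 277,700 / 4.4396 = 62,550.7 kg, so propellant = m₀ − m_f = 277,700 − 62,550.7 = 215,149.3 kg.

propellant mass ≈ 215000 kg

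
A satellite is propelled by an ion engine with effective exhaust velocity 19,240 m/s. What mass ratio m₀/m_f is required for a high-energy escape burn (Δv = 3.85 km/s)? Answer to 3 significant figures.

mass ratio ≈ 1.22

m₀/m_f = exp(Δv / v_e) = exp(3850 / 19240.0) = exp(0.2001) = 1.2215.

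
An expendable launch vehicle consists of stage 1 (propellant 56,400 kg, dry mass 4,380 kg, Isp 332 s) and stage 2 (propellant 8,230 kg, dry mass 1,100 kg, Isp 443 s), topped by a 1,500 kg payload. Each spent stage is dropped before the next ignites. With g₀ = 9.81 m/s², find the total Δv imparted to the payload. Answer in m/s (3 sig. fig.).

Δv ≈ 11200 m/s

Ignition mass of stage 1 = 56,400+4,380 + 8,230+1,100 + 1,500 = 71,610 kg.
Stage 1: m₀ = 71,610 kg, m_f = 71,610 − 56,400 = 15,210 kg; Δv = 332×9.81×ln(4.708) = 3256.9×1.5493 ≈ 5046 m/s.
Stage 2: m₀ = 10,830 kg, m_f = 10,830 − 8,230 = 2,600 kg; Δv = 443×9.81×ln(4.165) = 4345.8×1.4268 ≈ 6201 m/s.
Total Δv = 5046 + 6201 = 11247 m/s.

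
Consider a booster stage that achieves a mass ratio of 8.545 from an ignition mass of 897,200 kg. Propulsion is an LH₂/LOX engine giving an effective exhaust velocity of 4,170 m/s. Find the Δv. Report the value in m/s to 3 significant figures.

Δv ≈ 8950 m/s

By the Tsiolkovsky rocket equation, Δv = v_e · ln(8.545) = 4170.0 × 2.1453 ≈ 8946.1 m/s.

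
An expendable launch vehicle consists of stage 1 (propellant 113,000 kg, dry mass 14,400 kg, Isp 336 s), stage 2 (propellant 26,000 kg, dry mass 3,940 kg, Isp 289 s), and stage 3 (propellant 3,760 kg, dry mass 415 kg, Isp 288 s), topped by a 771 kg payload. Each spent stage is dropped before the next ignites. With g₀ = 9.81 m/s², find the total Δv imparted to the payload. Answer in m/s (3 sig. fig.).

Δv ≈ 11800 m/s

Ignition mass of stage 1 = 113,000+14,400 + 26,000+3,940 + 3,760+415 + 771 = 162,286 kg.
Stage 1: m₀ = 162,286 kg, m_f = 162,286 − 113,000 = 49,286 kg; Δv = 336×9.81×ln(3.293) = 3296.2×1.1917 ≈ 3928 m/s.
Stage 2: m₀ = 34,886 kg, m_f = 34,886 − 26,000 = 8,886 kg; Δv = 289×9.81×ln(3.926) = 2835.1×1.3676 ≈ 3877 m/s.
Stage 3: m₀ = 4,946 kg, m_f = 4,946 − 3,760 = 1,186 kg; Δv = 288×9.81×ln(4.17) = 2825.3×1.4280 ≈ 4034 m/s.
Total Δv = 3928 + 3877 + 4034 = 11839 m/s.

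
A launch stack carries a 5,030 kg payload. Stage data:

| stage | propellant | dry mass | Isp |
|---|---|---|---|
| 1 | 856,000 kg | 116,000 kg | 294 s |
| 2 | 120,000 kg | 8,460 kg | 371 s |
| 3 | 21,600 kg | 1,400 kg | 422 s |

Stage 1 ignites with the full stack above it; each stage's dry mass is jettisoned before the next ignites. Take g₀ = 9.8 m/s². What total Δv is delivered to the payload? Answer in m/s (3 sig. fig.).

Δv ≈ 15500 m/s

Ignition mass of stage 1 = 856,000+116,000 + 120,000+8,460 + 21,600+1,400 + 5,030 = 1,128,490 kg.
Stage 1: m₀ = 1,128,490 kg, m_f = 1,128,490 − 856,000 = 272,490 kg; Δv = 294×9.8×ln(4.141) = 2881.2×1.4210 ≈ 4094 m/s.
Stage 2: m₀ = 156,490 kg, m_f = 156,490 − 120,000 = 36,490 kg; Δv = 371×9.8×ln(4.289) = 3635.8×1.4560 ≈ 5294 m/s.
Stage 3: m₀ = 28,030 kg, m_f = 28,030 − 21,600 = 6,430 kg; Δv = 422×9.8×ln(4.359) = 4135.6×1.4723 ≈ 6089 m/s.
Total Δv = 4094 + 5294 + 6089 = 15477 m/s.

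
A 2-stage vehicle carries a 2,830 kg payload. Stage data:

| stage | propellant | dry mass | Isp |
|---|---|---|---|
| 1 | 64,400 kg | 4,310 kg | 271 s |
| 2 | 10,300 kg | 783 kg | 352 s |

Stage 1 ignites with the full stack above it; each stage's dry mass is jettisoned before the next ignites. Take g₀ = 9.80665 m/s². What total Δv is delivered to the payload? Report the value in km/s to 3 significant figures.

Δv ≈ 8.67 km/s

Ignition mass of stage 1 = 64,400+4,310 + 10,300+783 + 2,830 = 82,623 kg.
Stage 1: m₀ = 82,623 kg, m_f = 82,623 − 64,400 = 18,223 kg; Δv = 271×9.80665×ln(4.534) = 2657.6×1.5116 ≈ 4017 m/s.
Stage 2: m₀ = 13,913 kg, m_f = 13,913 − 10,300 = 3,613 kg; Δv = 352×9.80665×ln(3.851) = 3451.9×1.3483 ≈ 4654 m/s.
Total Δv = 4017 + 4654 = 8671 m/s.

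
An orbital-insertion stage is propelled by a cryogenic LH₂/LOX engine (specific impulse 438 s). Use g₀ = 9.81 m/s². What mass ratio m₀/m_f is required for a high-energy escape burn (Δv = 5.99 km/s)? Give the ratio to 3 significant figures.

v_e = Isp · g₀ = 438 × 9.81 = 4296.8 m/s.
Rocket equation: m₀/m_f = exp(Δv / v_e) = exp(5990 / 4296.8) = exp(1.3941) = 4.0312.

mass ratio ≈ 4.03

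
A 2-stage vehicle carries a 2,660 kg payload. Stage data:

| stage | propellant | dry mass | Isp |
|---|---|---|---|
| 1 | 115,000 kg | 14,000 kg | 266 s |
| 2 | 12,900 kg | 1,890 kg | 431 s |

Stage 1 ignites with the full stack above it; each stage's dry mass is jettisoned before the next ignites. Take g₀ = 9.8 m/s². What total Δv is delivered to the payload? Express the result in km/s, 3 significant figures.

Ignition mass of stage 1 = 115,000+14,000 + 12,900+1,890 + 2,660 = 146,450 kg.
Stage 1: m₀ = 146,450 kg, m_f = 146,450 − 115,000 = 31,450 kg; Δv = 266×9.8×ln(4.657) = 2606.8×1.5383 ≈ 4010 m/s.
Stage 2: m₀ = 17,450 kg, m_f = 17,450 − 12,900 = 4,550 kg; Δv = 431×9.8×ln(3.835) = 4223.8×1.3442 ≈ 5678 m/s.
Total Δv = 4010 + 5678 = 9688 m/s.

Δv ≈ 9.69 km/s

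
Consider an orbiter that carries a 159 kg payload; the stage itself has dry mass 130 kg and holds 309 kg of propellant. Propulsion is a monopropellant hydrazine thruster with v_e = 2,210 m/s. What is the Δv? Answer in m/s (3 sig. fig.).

m₀ = payload + dry + propellant = 159 + 130 + 309 = 598 kg.
m_f = payload + dry = 159 + 130 = 289 kg.
By the Tsiolkovsky rocket equation, Δv = v_e · ln(m₀/m_f) = 2210.0 × ln(2.069) = 2210.0 × 0.7272 ≈ 1607.0 m/s.

Δv ≈ 1610 m/s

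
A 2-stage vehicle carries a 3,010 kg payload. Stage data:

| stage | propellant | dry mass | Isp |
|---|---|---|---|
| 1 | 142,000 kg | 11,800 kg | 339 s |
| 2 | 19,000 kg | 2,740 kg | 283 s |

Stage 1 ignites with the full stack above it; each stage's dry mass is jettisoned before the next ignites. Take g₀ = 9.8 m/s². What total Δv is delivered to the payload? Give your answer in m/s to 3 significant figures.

Δv ≈ 9320 m/s

Ignition mass of stage 1 = 142,000+11,800 + 19,000+2,740 + 3,010 = 178,550 kg.
Stage 1: m₀ = 178,550 kg, m_f = 178,550 − 142,000 = 36,550 kg; Δv = 339×9.8×ln(4.885) = 3322.2×1.5862 ≈ 5270 m/s.
Stage 2: m₀ = 24,750 kg, m_f = 24,750 − 19,000 = 5,750 kg; Δv = 283×9.8×ln(4.304) = 2773.4×1.4596 ≈ 4048 m/s.
Total Δv = 5270 + 4048 = 9318 m/s.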